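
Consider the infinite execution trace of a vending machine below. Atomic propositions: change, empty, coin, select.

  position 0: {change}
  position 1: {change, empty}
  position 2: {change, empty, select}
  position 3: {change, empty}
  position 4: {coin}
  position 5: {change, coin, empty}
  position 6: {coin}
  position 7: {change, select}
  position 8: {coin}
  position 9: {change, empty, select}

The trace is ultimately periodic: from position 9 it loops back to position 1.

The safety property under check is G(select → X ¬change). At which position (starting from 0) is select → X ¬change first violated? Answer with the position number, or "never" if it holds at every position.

Check select → X ¬change at each position in order: 0 ✓, 1 ✓.
At position 2 the labels are {change, empty, select} and the next position 3 has {change, empty}, so select → X ¬change is false there. This is the first violation.

2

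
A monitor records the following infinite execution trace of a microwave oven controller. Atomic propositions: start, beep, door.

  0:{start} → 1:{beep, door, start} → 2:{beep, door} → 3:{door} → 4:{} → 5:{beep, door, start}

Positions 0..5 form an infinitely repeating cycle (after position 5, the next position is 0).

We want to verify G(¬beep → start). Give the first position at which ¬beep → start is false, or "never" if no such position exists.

Check ¬beep → start at each position in order: 0 ✓, 1 ✓, 2 ✓.
At position 3 the labels are {door}, so ¬beep → start is false there. This is the first violation.

3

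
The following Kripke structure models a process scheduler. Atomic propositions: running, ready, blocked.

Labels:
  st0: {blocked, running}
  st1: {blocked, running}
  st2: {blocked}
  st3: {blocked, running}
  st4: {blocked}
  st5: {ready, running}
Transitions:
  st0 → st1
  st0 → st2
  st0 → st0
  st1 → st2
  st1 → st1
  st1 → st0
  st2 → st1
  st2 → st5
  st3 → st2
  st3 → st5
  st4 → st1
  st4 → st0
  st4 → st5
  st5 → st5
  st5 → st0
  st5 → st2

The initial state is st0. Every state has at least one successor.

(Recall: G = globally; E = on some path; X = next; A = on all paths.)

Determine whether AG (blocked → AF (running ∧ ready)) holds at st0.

Does not hold

States satisfying blocked → AF (running ∧ ready): {st5}.
States satisfying AG (blocked → AF (running ∧ ready)): ∅.
st0 is reachable from st0 and violates blocked → AF (running ∧ ready), so AG fails at st0.
st0 ∉ Sat(AG (blocked → AF (running ∧ ready))).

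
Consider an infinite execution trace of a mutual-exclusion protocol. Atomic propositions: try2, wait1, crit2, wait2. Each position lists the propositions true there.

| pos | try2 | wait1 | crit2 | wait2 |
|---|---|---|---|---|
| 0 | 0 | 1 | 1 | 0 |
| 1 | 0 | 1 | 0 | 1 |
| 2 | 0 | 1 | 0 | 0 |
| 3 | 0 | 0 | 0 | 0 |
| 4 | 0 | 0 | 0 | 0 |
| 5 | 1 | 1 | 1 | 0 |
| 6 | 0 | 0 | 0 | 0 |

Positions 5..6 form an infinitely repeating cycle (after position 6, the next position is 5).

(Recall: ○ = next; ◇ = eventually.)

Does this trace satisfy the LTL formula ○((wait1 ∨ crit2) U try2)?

The position after 0 is 1; (wait1 ∨ crit2) U try2 is false there.

Violated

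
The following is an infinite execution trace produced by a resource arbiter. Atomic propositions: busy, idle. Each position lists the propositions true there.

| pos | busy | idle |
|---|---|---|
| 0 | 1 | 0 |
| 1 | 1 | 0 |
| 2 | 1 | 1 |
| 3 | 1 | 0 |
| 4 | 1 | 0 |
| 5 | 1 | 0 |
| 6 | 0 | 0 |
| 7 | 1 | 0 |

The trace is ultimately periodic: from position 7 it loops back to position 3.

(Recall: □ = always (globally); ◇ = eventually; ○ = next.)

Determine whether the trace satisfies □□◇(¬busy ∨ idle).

Yes

□◇(¬busy ∨ idle) holds at every position 0..7, and those are all positions ever visited, so □□◇(¬busy ∨ idle) holds.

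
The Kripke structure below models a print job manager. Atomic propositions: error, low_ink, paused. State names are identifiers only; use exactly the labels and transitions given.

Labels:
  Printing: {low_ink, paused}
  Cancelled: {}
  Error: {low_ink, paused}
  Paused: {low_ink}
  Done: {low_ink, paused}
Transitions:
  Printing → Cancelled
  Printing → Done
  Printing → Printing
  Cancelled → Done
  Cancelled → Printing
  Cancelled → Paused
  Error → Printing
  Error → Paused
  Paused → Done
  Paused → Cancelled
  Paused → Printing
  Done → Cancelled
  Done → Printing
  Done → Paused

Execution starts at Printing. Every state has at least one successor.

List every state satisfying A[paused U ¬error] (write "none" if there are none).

States satisfying paused: {Printing, Error, Done}.
States satisfying ¬error: {Printing, Cancelled, Error, Paused, Done}.
States satisfying A[paused U ¬error]: {Printing, Cancelled, Error, Paused, Done}.

{Printing, Cancelled, Error, Paused, Done}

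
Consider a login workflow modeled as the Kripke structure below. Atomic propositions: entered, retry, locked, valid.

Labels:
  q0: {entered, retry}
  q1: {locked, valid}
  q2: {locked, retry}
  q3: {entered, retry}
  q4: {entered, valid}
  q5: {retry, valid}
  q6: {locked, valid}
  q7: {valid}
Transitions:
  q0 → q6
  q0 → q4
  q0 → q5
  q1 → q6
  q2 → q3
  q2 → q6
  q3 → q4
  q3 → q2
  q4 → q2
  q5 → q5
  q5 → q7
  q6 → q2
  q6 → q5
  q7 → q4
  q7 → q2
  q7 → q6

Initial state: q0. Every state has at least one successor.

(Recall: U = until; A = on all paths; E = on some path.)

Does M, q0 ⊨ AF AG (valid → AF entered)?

States satisfying AG (valid → AF entered): ∅.
States satisfying AF AG (valid → AF entered): ∅.
There is a path from q0 along which AG (valid → AF entered) never holds.
q0 ∉ Sat(AF AG (valid → AF entered)).

Does not hold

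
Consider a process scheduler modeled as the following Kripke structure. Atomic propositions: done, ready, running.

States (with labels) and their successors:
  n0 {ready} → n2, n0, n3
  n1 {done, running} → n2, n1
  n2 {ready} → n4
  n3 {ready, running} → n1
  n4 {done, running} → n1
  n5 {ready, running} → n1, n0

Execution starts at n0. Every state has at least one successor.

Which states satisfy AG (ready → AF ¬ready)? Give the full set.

{n1, n2, n3, n4}

States satisfying ready → AF ¬ready: {n1, n2, n3, n4}.
States satisfying AG (ready → AF ¬ready): {n1, n2, n3, n4}.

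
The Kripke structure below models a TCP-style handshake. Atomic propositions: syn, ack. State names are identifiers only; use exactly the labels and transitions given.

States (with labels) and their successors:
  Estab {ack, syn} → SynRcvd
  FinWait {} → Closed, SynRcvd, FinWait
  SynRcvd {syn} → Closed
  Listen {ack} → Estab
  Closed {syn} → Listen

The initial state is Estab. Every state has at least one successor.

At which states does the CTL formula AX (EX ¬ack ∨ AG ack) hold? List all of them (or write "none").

{Estab, Listen}

States satisfying EX ¬ack ∨ AG ack: {Estab, FinWait, SynRcvd}.
States satisfying AX (EX ¬ack ∨ AG ack): {Estab, Listen}.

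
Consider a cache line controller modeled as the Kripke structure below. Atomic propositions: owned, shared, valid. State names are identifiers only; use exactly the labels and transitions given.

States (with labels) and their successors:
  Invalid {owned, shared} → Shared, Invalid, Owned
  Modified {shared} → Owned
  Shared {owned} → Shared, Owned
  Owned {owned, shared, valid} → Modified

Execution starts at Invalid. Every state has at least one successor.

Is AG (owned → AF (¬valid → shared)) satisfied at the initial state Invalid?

States satisfying owned → AF (¬valid → shared): {Invalid, Modified, Owned}.
States satisfying AG (owned → AF (¬valid → shared)): {Modified, Owned}.
Shared is reachable from Invalid and violates owned → AF (¬valid → shared), so AG fails at Invalid.
Invalid ∉ Sat(AG (owned → AF (¬valid → shared))).

No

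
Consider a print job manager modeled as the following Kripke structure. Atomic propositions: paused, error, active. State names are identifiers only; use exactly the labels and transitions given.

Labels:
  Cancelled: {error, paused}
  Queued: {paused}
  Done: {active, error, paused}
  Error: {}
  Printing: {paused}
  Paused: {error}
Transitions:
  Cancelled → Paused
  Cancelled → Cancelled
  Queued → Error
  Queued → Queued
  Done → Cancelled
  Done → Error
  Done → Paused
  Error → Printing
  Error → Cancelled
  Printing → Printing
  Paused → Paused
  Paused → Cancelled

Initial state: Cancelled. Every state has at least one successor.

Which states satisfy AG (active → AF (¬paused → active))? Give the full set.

States satisfying active → AF (¬paused → active): {Cancelled, Queued, Done, Error, Printing, Paused}.
States satisfying AG (active → AF (¬paused → active)): {Cancelled, Queued, Done, Error, Printing, Paused}.

{Cancelled, Queued, Done, Error, Printing, Paused}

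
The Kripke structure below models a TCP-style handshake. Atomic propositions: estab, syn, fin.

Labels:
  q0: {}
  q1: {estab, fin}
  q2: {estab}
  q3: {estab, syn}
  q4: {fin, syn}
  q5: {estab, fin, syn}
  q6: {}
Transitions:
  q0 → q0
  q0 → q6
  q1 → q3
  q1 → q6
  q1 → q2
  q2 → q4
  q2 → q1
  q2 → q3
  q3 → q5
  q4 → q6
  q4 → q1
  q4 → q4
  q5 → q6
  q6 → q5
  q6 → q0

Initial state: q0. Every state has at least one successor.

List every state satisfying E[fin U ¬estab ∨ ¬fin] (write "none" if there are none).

{q0, q1, q2, q3, q4, q5, q6}

States satisfying fin: {q1, q4, q5}.
States satisfying ¬estab ∨ ¬fin: {q0, q2, q3, q4, q6}.
States satisfying E[fin U ¬estab ∨ ¬fin]: {q0, q1, q2, q3, q4, q5, q6}.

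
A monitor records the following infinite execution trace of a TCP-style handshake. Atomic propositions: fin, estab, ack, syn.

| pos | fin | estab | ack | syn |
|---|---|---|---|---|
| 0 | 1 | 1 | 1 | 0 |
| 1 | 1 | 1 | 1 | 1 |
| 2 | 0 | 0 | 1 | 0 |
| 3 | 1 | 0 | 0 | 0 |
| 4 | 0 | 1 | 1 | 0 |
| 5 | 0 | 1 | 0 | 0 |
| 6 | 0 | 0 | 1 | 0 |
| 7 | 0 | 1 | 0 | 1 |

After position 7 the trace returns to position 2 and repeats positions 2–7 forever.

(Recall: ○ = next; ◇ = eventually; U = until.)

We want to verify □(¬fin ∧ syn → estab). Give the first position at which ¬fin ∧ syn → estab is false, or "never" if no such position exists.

¬fin ∧ syn → estab holds at every position 0..7, and those are all the positions the trace ever visits, so the invariant □(¬fin ∧ syn → estab) is never violated.

never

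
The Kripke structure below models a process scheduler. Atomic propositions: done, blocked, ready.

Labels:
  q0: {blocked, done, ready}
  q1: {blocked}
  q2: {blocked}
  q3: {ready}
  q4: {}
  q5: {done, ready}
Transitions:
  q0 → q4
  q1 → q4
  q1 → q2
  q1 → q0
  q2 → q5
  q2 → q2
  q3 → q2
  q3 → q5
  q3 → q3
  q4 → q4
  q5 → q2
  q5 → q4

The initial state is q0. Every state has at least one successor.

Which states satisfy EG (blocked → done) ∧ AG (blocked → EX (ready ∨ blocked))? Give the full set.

States satisfying blocked → done: {q0, q3, q4, q5}.
States satisfying EG (blocked → done): {q0, q3, q4, q5}.
States satisfying blocked → EX (ready ∨ blocked): {q1, q2, q3, q4, q5}.
States satisfying AG (blocked → EX (ready ∨ blocked)): {q2, q3, q4, q5}.
States satisfying EG (blocked → done) ∧ AG (blocked → EX (ready ∨ blocked)): {q3, q4, q5}.

{q3, q4, q5}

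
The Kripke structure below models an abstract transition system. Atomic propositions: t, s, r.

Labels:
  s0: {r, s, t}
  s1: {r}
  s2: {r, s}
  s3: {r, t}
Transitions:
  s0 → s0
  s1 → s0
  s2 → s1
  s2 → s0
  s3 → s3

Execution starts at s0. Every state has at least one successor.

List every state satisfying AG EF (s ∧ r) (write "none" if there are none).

{s0, s1, s2}

States satisfying EF (s ∧ r): {s0, s1, s2}.
States satisfying AG EF (s ∧ r): {s0, s1, s2}.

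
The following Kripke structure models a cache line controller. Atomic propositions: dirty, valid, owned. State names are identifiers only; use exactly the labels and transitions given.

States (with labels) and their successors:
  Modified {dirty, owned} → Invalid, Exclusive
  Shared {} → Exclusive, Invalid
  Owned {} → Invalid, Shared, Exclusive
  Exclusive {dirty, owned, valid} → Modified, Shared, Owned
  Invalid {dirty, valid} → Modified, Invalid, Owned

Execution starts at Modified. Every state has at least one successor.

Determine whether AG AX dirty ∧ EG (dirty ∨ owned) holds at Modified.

States satisfying AX dirty: {Modified, Shared}.
States satisfying AG AX dirty: ∅.
States satisfying dirty ∨ owned: {Modified, Exclusive, Invalid}.
States satisfying EG (dirty ∨ owned): {Modified, Exclusive, Invalid}.
States satisfying AG AX dirty ∧ EG (dirty ∨ owned): ∅.
Modified ∉ Sat(AG AX dirty ∧ EG (dirty ∨ owned)).

Violated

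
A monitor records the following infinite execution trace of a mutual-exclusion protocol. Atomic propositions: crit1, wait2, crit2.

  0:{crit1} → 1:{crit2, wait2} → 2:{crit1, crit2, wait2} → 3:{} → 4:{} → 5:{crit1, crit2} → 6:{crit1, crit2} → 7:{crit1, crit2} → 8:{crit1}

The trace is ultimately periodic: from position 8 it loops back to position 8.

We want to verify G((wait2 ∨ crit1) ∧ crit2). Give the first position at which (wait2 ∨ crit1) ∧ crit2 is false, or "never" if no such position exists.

0

At position 0 the labels are {crit1}, so (wait2 ∨ crit1) ∧ crit2 is false there. This is the first violation.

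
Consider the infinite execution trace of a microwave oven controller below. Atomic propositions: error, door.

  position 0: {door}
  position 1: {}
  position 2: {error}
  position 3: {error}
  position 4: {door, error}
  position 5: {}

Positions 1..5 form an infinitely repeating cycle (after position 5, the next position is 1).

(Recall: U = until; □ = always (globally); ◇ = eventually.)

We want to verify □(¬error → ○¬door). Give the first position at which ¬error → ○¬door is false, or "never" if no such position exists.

never

¬error → ○¬door holds at every position 0..5, and those are all the positions the trace ever visits, so the invariant □(¬error → ○¬door) is never violated.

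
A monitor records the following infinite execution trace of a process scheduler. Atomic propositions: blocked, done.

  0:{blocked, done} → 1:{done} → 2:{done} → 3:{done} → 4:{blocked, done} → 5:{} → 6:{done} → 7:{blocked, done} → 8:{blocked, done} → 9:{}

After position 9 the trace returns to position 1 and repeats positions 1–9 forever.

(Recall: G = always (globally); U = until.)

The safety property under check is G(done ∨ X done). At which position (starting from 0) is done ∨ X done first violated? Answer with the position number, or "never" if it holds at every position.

never

done ∨ X done holds at every position 0..9, and those are all the positions the trace ever visits, so the invariant G(done ∨ X done) is never violated.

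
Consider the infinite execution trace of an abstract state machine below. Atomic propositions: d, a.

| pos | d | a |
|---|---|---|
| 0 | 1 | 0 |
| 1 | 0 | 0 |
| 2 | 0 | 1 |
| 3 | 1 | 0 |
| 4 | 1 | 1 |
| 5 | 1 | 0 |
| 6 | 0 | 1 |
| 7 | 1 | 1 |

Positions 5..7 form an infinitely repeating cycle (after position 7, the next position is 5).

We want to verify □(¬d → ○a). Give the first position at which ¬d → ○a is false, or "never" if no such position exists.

2

Check ¬d → ○a at each position in order: 0 ✓, 1 ✓.
At position 2 the labels are {a} and the next position 3 has {d}, so ¬d → ○a is false there. This is the first violation.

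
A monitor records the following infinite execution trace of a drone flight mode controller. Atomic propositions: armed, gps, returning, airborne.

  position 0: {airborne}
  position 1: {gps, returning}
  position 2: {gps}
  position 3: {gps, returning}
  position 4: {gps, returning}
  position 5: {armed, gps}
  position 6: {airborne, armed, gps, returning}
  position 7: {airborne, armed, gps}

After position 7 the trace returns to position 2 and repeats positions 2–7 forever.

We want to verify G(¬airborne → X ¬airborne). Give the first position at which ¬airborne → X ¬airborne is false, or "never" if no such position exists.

Check ¬airborne → X ¬airborne at each position in order: 0 ✓, 1 ✓, 2 ✓, 3 ✓, 4 ✓.
At position 5 the labels are {armed, gps} and the next position 6 has {airborne, armed, gps, returning}, so ¬airborne → X ¬airborne is false there. This is the first violation.

5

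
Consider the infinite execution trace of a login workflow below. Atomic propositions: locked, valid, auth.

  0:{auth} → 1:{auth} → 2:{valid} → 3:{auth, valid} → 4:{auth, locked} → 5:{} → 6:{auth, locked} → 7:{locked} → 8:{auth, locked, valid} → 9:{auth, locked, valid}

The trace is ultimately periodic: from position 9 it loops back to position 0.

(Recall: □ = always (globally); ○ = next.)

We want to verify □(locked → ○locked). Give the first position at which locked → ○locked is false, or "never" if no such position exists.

Check locked → ○locked at each position in order: 0 ✓, 1 ✓, 2 ✓, 3 ✓.
At position 4 the labels are {auth, locked} and the next position 5 has {}, so locked → ○locked is false there. This is the first violation.

4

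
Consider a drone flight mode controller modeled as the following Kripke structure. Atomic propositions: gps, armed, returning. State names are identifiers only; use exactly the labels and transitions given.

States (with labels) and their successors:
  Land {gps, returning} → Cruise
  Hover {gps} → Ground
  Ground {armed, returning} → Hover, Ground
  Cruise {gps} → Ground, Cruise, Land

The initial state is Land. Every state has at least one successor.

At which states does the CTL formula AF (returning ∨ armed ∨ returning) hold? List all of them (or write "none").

{Land, Hover, Ground}

States satisfying returning ∨ armed ∨ returning: {Land, Ground}.
States satisfying AF (returning ∨ armed ∨ returning): {Land, Hover, Ground}.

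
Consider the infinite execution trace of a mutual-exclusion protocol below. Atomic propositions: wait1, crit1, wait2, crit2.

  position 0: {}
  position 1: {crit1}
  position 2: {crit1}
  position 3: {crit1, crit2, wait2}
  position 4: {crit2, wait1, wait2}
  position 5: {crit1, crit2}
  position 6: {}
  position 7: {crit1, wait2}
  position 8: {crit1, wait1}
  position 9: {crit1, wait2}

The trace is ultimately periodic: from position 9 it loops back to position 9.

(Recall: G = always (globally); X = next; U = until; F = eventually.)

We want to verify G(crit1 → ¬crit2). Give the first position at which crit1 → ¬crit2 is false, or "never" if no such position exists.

3

Check crit1 → ¬crit2 at each position in order: 0 ✓, 1 ✓, 2 ✓.
At position 3 the labels are {crit1, crit2, wait2}, so crit1 → ¬crit2 is false there. This is the first violation.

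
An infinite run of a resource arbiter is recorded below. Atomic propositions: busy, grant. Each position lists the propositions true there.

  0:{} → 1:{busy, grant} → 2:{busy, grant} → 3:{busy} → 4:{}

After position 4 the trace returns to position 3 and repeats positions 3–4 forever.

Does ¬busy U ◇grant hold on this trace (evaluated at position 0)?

Holds

Walking from position 0: ◇grant first holds at position 0, and ¬busy holds at every earlier position along the way, so ¬busy U ◇grant holds.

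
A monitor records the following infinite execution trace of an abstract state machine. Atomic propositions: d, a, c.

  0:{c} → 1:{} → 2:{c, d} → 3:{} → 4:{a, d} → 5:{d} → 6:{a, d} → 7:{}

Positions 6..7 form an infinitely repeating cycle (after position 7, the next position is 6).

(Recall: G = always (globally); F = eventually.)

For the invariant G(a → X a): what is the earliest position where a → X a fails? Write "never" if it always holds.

4

Check a → X a at each position in order: 0 ✓, 1 ✓, 2 ✓, 3 ✓.
At position 4 the labels are {a, d} and the next position 5 has {d}, so a → X a is false there. This is the first violation.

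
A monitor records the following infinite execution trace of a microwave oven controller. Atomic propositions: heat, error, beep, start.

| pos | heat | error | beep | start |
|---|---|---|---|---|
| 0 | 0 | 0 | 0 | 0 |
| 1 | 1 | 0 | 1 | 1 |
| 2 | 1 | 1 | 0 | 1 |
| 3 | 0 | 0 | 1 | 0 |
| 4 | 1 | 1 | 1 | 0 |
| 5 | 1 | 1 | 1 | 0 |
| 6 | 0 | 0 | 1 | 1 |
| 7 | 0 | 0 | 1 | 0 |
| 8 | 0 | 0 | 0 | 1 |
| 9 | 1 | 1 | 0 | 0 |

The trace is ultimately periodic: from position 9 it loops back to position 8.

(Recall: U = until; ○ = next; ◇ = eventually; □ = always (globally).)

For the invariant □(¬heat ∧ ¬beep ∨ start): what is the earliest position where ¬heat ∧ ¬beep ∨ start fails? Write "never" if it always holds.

3

Check ¬heat ∧ ¬beep ∨ start at each position in order: 0 ✓, 1 ✓, 2 ✓.
At position 3 the labels are {beep}, so ¬heat ∧ ¬beep ∨ start is false there. This is the first violation.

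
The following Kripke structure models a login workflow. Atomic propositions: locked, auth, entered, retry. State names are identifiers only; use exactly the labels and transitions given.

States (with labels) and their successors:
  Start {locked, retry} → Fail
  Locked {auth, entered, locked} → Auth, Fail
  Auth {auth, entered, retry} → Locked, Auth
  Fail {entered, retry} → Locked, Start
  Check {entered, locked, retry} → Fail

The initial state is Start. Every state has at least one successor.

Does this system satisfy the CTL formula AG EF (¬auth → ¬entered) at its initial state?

States satisfying EF (¬auth → ¬entered): {Start, Locked, Auth, Fail, Check}.
States satisfying AG EF (¬auth → ¬entered): {Start, Locked, Auth, Fail, Check}.
Every state reachable from Start satisfies EF (¬auth → ¬entered).
Start ∈ Sat(AG EF (¬auth → ¬entered)).

Holds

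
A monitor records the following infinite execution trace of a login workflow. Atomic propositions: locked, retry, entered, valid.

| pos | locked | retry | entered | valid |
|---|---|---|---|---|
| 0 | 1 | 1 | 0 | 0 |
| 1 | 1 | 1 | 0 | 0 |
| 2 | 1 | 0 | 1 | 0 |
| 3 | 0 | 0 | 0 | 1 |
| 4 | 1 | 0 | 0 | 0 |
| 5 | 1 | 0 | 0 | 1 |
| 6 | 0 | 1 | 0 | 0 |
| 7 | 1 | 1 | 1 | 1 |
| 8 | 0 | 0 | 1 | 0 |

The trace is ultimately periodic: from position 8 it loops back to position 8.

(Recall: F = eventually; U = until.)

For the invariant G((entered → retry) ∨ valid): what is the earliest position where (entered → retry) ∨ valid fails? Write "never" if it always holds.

2

Check (entered → retry) ∨ valid at each position in order: 0 ✓, 1 ✓.
At position 2 the labels are {entered, locked}, so (entered → retry) ∨ valid is false there. This is the first violation.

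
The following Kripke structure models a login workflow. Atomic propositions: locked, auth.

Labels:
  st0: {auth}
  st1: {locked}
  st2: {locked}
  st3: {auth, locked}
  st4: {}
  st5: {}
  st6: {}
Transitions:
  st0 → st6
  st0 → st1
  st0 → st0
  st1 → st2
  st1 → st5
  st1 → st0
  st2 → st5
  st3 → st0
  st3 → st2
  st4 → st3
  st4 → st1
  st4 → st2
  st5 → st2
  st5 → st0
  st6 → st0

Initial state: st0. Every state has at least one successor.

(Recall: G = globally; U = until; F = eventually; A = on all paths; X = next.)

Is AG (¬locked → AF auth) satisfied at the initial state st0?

No

States satisfying ¬locked → AF auth: {st0, st1, st2, st3, st6}.
States satisfying AG (¬locked → AF auth): ∅.
st5 is reachable from st0 and violates ¬locked → AF auth, so AG fails at st0.
st0 ∉ Sat(AG (¬locked → AF auth)).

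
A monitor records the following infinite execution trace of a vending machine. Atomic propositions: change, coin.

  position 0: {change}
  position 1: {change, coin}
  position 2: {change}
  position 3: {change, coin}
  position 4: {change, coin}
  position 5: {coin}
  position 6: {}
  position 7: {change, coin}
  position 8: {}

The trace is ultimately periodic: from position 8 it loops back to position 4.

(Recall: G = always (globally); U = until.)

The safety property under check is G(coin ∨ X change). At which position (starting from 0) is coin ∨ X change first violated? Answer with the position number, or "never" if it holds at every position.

coin ∨ X change holds at every position 0..8, and those are all the positions the trace ever visits, so the invariant G(coin ∨ X change) is never violated.

never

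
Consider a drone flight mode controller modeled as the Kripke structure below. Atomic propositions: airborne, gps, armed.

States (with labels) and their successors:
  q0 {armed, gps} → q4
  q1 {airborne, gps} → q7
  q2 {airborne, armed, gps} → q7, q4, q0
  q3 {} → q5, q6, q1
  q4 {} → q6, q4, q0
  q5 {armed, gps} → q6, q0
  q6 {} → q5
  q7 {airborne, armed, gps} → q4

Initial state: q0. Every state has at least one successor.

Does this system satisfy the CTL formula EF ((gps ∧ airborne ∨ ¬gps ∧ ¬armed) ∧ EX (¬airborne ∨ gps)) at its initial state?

States satisfying EF ((gps ∧ airborne ∨ ¬gps ∧ ¬armed) ∧ EX (¬airborne ∨ gps)): {q0, q1, q2, q3, q4, q5, q6, q7}.
Some path from q0 reaches a state where (gps ∧ airborne ∨ ¬gps ∧ ¬armed) ∧ EX (¬airborne ∨ gps) holds.
q0 ∈ Sat(EF ((gps ∧ airborne ∨ ¬gps ∧ ¬armed) ∧ EX (¬airborne ∨ gps))).

Holds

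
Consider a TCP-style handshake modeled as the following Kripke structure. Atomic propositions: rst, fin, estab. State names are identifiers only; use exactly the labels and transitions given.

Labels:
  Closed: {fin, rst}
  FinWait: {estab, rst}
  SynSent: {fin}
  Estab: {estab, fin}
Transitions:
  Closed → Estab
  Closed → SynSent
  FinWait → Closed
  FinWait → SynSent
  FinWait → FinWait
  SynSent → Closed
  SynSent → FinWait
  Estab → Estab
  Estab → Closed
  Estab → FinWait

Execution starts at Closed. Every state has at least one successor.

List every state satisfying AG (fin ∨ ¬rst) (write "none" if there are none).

none

States satisfying fin ∨ ¬rst: {Closed, SynSent, Estab}.
States satisfying AG (fin ∨ ¬rst): ∅.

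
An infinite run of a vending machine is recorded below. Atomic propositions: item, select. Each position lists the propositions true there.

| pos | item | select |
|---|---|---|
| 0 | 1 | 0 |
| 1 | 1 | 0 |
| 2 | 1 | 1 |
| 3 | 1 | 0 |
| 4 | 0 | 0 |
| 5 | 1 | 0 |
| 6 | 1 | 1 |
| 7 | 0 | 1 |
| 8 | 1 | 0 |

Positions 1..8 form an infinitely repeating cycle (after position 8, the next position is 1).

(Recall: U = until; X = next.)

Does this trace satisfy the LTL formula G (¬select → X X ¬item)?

¬select → X X ¬item must hold at every position from 0 onward. It fails at position 0, so G (¬select → X X ¬item) is false.
Positions where ¬select holds: 0, 1, 3, 4, 5, 8.
Check X X ¬item at each: 0→fails, 1→fails, 3→fails, 4→fails, 5→ok, 8→fails.

Does not hold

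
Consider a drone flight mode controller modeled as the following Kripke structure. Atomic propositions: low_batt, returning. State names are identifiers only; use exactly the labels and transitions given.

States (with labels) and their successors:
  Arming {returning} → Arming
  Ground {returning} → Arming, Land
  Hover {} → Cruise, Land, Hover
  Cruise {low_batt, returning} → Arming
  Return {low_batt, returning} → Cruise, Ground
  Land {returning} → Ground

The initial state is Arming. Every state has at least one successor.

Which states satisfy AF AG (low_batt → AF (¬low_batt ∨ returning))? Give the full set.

{Arming, Ground, Hover, Cruise, Return, Land}

States satisfying AG (low_batt → AF (¬low_batt ∨ returning)): {Arming, Ground, Hover, Cruise, Return, Land}.
States satisfying AF AG (low_batt → AF (¬low_batt ∨ returning)): {Arming, Ground, Hover, Cruise, Return, Land}.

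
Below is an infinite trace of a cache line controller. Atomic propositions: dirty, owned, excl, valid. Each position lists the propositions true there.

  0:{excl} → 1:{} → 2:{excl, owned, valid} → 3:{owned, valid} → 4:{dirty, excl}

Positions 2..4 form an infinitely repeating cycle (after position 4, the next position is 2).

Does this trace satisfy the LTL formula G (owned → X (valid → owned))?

Yes

owned → X (valid → owned) holds at every position 0..4, and those are all positions ever visited, so G (owned → X (valid → owned)) holds.
Positions where owned holds: 2, 3.
Check X (valid → owned) at each: 2→ok, 3→ok.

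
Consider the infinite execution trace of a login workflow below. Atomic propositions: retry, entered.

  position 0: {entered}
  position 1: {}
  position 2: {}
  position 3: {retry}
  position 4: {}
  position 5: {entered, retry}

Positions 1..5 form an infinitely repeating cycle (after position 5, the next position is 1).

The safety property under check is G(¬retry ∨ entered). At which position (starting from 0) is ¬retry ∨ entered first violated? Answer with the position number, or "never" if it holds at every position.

3

Check ¬retry ∨ entered at each position in order: 0 ✓, 1 ✓, 2 ✓.
At position 3 the labels are {retry}, so ¬retry ∨ entered is false there. This is the first violation.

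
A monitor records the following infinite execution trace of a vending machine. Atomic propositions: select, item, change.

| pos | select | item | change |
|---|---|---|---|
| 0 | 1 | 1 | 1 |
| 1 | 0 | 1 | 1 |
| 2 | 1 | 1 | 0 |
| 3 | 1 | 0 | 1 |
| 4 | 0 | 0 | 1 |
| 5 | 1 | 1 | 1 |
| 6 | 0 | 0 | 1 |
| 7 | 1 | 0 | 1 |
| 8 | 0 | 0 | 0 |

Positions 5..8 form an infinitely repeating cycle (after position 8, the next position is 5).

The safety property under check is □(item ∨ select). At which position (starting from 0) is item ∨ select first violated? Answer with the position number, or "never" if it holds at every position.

Check item ∨ select at each position in order: 0 ✓, 1 ✓, 2 ✓, 3 ✓.
At position 4 the labels are {change}, so item ∨ select is false there. This is the first violation.

4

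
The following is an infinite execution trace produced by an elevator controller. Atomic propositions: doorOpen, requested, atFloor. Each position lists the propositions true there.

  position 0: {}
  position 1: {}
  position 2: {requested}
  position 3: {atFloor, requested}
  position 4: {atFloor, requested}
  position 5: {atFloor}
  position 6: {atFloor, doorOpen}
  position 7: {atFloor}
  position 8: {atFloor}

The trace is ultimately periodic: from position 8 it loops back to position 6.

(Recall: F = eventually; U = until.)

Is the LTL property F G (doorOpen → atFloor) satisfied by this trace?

G (doorOpen → atFloor) holds at position 0, which is reachable from 0, so F G (doorOpen → atFloor) holds.

Holds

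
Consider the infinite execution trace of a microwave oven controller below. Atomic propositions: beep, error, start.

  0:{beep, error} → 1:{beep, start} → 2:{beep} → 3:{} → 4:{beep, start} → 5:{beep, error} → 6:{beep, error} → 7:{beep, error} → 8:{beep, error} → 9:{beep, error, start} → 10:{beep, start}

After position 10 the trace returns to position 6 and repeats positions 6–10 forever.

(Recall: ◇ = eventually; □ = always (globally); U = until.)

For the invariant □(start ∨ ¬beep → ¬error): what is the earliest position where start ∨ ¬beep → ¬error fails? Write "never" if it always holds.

9

Check start ∨ ¬beep → ¬error at each position in order: 0 ✓, 1 ✓, 2 ✓, 3 ✓, 4 ✓, 5 ✓, 6 ✓, 7 ✓, 8 ✓.
At position 9 the labels are {beep, error, start}, so start ∨ ¬beep → ¬error is false there. This is the first violation.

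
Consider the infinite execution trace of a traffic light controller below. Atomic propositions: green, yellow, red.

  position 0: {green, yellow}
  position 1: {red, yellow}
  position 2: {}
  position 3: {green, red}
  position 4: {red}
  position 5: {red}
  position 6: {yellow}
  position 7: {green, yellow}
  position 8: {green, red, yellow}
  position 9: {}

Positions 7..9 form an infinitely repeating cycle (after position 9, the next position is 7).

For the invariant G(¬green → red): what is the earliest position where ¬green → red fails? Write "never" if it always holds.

2

Check ¬green → red at each position in order: 0 ✓, 1 ✓.
At position 2 the labels are {}, so ¬green → red is false there. This is the first violation.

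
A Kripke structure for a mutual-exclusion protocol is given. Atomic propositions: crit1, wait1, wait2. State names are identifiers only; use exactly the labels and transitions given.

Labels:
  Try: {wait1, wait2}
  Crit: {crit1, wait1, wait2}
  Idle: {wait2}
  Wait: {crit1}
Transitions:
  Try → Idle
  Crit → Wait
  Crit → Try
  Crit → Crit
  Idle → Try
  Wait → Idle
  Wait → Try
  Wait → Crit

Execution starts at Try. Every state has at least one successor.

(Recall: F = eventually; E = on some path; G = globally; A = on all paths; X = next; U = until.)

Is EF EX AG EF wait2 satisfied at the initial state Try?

Holds

States satisfying EX AG EF wait2: {Try, Crit, Idle, Wait}.
States satisfying EF EX AG EF wait2: {Try, Crit, Idle, Wait}.
Some path from Try reaches a state where EX AG EF wait2 holds.
Try ∈ Sat(EF EX AG EF wait2).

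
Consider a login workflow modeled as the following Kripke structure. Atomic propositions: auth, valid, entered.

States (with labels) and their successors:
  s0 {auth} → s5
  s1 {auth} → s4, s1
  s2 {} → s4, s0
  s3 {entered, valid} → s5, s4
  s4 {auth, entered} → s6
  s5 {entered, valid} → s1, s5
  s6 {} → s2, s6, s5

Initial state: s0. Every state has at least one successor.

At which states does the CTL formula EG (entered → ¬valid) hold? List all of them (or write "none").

{s1, s2, s4, s6}

States satisfying entered → ¬valid: {s0, s1, s2, s4, s6}.
States satisfying EG (entered → ¬valid): {s1, s2, s4, s6}.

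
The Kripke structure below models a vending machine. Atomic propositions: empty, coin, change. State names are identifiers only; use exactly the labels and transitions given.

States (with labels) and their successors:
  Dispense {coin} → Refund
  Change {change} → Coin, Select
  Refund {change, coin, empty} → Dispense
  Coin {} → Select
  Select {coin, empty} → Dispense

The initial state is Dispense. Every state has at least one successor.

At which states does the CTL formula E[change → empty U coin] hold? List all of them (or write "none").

{Dispense, Refund, Coin, Select}

States satisfying change → empty: {Dispense, Refund, Coin, Select}.
States satisfying coin: {Dispense, Refund, Select}.
States satisfying E[change → empty U coin]: {Dispense, Refund, Coin, Select}.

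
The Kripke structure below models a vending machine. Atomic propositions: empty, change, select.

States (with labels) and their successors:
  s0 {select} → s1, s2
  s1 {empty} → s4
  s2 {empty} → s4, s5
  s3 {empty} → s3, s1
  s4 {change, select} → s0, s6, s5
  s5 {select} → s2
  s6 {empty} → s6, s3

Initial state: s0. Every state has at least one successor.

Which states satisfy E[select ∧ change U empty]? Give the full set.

{s1, s2, s3, s4, s6}

States satisfying select ∧ change: {s4}.
States satisfying empty: {s1, s2, s3, s6}.
States satisfying E[select ∧ change U empty]: {s1, s2, s3, s4, s6}.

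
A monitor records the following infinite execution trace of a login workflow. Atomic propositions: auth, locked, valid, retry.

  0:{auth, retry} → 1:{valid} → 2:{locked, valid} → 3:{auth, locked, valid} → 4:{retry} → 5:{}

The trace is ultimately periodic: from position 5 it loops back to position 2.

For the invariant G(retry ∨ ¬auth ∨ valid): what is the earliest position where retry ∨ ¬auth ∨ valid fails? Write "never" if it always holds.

never

retry ∨ ¬auth ∨ valid holds at every position 0..5, and those are all the positions the trace ever visits, so the invariant G(retry ∨ ¬auth ∨ valid) is never violated.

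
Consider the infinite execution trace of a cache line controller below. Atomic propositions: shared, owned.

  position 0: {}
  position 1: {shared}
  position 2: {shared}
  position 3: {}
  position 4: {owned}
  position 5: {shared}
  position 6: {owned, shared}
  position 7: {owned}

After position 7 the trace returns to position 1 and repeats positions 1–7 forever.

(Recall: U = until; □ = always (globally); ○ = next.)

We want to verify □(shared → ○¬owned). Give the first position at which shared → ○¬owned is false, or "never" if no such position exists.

5

Check shared → ○¬owned at each position in order: 0 ✓, 1 ✓, 2 ✓, 3 ✓, 4 ✓.
At position 5 the labels are {shared} and the next position 6 has {owned, shared}, so shared → ○¬owned is false there. This is the first violation.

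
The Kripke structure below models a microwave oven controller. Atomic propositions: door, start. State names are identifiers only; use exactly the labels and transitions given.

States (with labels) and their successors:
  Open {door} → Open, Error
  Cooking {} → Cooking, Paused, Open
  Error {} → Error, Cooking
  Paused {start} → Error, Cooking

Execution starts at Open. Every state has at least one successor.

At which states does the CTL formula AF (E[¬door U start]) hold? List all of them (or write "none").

States satisfying E[¬door U start]: {Cooking, Error, Paused}.
States satisfying AF (E[¬door U start]): {Cooking, Error, Paused}.

{Cooking, Error, Paused}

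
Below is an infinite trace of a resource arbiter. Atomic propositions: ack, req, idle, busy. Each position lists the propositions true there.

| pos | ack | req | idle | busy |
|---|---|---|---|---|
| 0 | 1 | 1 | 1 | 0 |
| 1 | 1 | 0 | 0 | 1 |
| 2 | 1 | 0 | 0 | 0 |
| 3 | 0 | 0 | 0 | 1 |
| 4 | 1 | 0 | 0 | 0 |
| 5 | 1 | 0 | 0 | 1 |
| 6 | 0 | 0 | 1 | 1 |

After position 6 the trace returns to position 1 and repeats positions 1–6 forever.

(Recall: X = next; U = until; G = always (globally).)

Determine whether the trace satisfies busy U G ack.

Violated

Walking from position 0: at position 0, G ack has not yet held and busy fails, so busy U G ack is false.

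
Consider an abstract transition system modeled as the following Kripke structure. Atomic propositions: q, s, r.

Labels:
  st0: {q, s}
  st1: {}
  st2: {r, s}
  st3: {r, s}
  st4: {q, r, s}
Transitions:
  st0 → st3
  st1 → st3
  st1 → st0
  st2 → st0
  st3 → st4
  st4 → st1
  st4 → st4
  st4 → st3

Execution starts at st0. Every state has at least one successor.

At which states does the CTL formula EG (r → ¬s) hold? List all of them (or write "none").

none

States satisfying r → ¬s: {st0, st1}.
States satisfying EG (r → ¬s): ∅.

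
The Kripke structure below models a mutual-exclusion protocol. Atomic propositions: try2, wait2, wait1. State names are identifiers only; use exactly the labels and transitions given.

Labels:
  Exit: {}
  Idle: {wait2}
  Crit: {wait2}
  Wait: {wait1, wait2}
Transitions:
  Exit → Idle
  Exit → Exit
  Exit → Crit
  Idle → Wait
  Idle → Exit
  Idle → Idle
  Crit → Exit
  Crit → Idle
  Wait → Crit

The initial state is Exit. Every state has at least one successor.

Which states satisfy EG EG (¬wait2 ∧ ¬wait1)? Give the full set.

States satisfying EG (¬wait2 ∧ ¬wait1): {Exit}.
States satisfying EG EG (¬wait2 ∧ ¬wait1): {Exit}.

{Exit}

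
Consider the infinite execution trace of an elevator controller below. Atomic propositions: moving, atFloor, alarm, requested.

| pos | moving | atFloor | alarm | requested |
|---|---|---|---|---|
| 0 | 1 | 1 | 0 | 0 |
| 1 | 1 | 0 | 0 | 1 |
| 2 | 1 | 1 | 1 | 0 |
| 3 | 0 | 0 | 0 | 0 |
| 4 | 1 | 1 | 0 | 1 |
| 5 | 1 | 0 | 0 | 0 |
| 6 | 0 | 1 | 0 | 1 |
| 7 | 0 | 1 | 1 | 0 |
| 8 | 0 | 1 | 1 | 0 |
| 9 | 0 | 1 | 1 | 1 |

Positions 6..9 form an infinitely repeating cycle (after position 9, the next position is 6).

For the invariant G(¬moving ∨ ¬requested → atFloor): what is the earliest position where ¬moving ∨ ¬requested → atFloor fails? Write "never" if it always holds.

3

Check ¬moving ∨ ¬requested → atFloor at each position in order: 0 ✓, 1 ✓, 2 ✓.
At position 3 the labels are {}, so ¬moving ∨ ¬requested → atFloor is false there. This is the first violation.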